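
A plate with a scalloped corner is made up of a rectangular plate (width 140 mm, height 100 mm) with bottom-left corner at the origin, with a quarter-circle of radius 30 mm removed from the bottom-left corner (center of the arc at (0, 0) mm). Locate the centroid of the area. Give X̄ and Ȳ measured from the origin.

plate: A = 140 × 100 = 14000.00, centroid at (70.00, 50.00).
removed quarter-circle: A = −¼π·30² = -706.86, centroid at (12.73, 12.73).
ΣA = 13293.14 mm², ΣAX̄ = 971000.00 mm³, ΣAȲ = 691000.00 mm³.
X̄ = 971000.00/13293.14 = 73.05 mm; Ȳ = 691000.00/13293.14 = 51.98 mm.

X̄ = 73.05 mm, Ȳ = 51.98 mm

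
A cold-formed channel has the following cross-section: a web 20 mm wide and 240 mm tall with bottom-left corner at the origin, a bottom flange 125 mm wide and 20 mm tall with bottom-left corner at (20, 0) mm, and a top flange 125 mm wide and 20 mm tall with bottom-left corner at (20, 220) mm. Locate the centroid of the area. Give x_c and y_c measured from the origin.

x_c = 46.99 mm, y_c = 120.00 mm

Part | A | x̄ᵢ | ȳᵢ | A·x̄ᵢ | A·ȳᵢ
web | 4800.00 | 10.00 | 120.00 | 48000.00 | 576000.00
bottom flange | 2500.00 | 82.50 | 10.00 | 206250.00 | 25000.00
top flange | 2500.00 | 82.50 | 230.00 | 206250.00 | 575000.00
Σ | 9800.00 |  |  | 460500.00 | 1176000.00
x_c = 460500.00 / 9800.00 = 46.99 mm
y_c = 1176000.00 / 9800.00 = 120.00 mm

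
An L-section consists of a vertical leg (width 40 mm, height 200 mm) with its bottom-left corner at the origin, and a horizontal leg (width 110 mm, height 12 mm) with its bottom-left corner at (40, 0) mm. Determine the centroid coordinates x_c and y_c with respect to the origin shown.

vertical leg: A = 40 × 200 = 8000.00, centroid at (20.00, 100.00).
horizontal leg: A = 110 × 12 = 1320.00, centroid at (95.00, 6.00).
ΣA = 9320.00 mm²
ΣAx_c = (8000.00)(20.00) + (1320.00)(95.00) = 285400.00 mm³
ΣAy_c = (8000.00)(100.00) + (1320.00)(6.00) = 807920.00 mm³
x_c = 285400.00 / 9320.00 = 30.62 mm
y_c = 807920.00 / 9320.00 = 86.69 mm

x_c = 30.62 mm, y_c = 86.69 mm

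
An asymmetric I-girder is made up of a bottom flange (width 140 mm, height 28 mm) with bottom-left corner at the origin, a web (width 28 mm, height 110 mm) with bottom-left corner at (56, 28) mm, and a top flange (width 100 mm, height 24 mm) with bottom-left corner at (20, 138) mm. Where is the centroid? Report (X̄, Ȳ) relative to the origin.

X̄ = 70.00 mm, Ȳ = 71.33 mm

Part | A | x̄ᵢ | ȳᵢ | A·x̄ᵢ | A·ȳᵢ
bottom flange | 3920.00 | 70.00 | 14.00 | 274400.00 | 54880.00
web | 3080.00 | 70.00 | 83.00 | 215600.00 | 255640.00
top flange | 2400.00 | 70.00 | 150.00 | 168000.00 | 360000.00
Σ | 9400.00 |  |  | 658000.00 | 670520.00
X̄ = 658000.00 / 9400.00 = 70.00 mm
Ȳ = 670520.00 / 9400.00 = 71.33 mm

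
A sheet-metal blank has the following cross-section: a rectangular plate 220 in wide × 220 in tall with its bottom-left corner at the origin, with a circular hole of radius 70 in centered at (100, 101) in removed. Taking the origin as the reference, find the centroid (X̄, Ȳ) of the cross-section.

plate: A = 220 × 220 = 48400.00, centroid at (110.00, 110.00).
hole: A = −π·70² = -15393.80, centroid at (100.00, 101.00).
ΣA = 33006.20 in²
ΣAX̄ = (48400.00)(110.00) + (-15393.80)(100.00) = 3784619.60 in³
ΣAȲ = (48400.00)(110.00) + (-15393.80)(101.00) = 3769225.80 in³
X̄ = 3784619.60 / 33006.20 = 114.66 in
Ȳ = 3769225.80 / 33006.20 = 114.20 in

X̄ = 114.66 in, Ȳ = 114.20 in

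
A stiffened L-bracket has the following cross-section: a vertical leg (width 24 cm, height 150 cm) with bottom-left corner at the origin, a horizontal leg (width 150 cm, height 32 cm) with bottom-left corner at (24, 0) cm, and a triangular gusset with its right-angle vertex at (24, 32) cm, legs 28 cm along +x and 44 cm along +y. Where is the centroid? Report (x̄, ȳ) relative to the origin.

x̄ = 59.78 cm, ȳ = 41.65 cm

vertical leg: A = 24 × 150 = 3600.00, centroid at (12.00, 75.00).
horizontal leg: A = 150 × 32 = 4800.00, centroid at (99.00, 16.00).
gusset: A = ½·28·44 = 616.00, centroid at (33.33, 46.67).
ΣA = 9016.00 cm², ΣAx̄ = 538933.33 cm³, ΣAȳ = 375546.67 cm³.
x̄ = 538933.33/9016.00 = 59.78 cm; ȳ = 375546.67/9016.00 = 41.65 cm.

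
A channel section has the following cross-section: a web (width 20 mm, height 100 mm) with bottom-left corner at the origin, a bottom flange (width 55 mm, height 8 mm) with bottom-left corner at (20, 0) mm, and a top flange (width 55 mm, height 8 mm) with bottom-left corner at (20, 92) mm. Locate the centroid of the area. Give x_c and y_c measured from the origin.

x_c = 21.46 mm, y_c = 50.00 mm

web: A = 20 × 100 = 2000.00, centroid at (10.00, 50.00).
bottom flange: A = 55 × 8 = 440.00, centroid at (47.50, 4.00).
top flange: A = 55 × 8 = 440.00, centroid at (47.50, 96.00).
ΣA = 2880.00 mm², ΣAx_c = 61800.00 mm³, ΣAy_c = 144000.00 mm³.
x_c = 61800.00/2880.00 = 21.46 mm; y_c = 144000.00/2880.00 = 50.00 mm.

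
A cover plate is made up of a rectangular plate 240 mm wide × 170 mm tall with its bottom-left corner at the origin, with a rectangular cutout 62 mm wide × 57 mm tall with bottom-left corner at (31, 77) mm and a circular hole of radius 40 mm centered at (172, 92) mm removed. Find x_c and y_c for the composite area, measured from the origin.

x_c = 118.25 mm, y_c = 81.66 mm

plate: A = 240 × 170 = 40800.00, centroid at (120.00, 85.00).
hole 1: A = −(62 × 57) = -3534.00, centroid at (62.00, 105.50).
hole 2: A = −π·40² = -5026.55, centroid at (172.00, 92.00).
ΣA = 32239.45 mm²
ΣAx_c = (40800.00)(120.00) + (-3534.00)(62.00) + (-5026.55)(172.00) = 3812325.70 mm³
ΣAy_c = (40800.00)(85.00) + (-3534.00)(105.50) + (-5026.55)(92.00) = 2632720.56 mm³
x_c = 3812325.70 / 32239.45 = 118.25 mm
y_c = 2632720.56 / 32239.45 = 81.66 mm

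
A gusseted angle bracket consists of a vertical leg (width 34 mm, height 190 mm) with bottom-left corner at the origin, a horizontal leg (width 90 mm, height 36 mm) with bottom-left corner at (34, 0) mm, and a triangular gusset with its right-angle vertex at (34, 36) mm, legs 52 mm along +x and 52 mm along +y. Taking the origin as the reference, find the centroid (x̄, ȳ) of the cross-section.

x̄ = 39.38 mm, ȳ = 67.33 mm

Part | A | x̄ᵢ | ȳᵢ | A·x̄ᵢ | A·ȳᵢ
vertical leg | 6460.00 | 17.00 | 95.00 | 109820.00 | 613700.00
horizontal leg | 3240.00 | 79.00 | 18.00 | 255960.00 | 58320.00
gusset | 1352.00 | 51.33 | 53.33 | 69402.67 | 72106.67
Σ | 11052.00 |  |  | 435182.67 | 744126.67
x̄ = 435182.67 / 11052.00 = 39.38 mm
ȳ = 744126.67 / 11052.00 = 67.33 mm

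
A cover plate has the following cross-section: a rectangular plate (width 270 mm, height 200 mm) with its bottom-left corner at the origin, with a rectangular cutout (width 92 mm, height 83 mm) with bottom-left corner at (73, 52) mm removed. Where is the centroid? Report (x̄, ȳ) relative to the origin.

plate: A = 270 × 200 = 54000.00, centroid at (135.00, 100.00).
hole: A = −(92 × 83) = -7636.00, centroid at (119.00, 93.50).
ΣA = 46364.00 mm², ΣAx̄ = 6381316.00 mm³, ΣAȳ = 4686034.00 mm³.
x̄ = 6381316.00/46364.00 = 137.64 mm; ȳ = 4686034.00/46364.00 = 101.07 mm.

x̄ = 137.64 mm, ȳ = 101.07 mm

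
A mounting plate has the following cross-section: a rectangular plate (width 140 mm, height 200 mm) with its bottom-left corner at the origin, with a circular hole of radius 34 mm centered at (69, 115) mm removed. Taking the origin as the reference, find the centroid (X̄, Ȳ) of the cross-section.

plate: A = 140 × 200 = 28000.00, centroid at (70.00, 100.00).
hole: A = −π·34² = -3631.68, centroid at (69.00, 115.00).
ΣA = 24368.32 mm², ΣAX̄ = 1709414.00 mm³, ΣAȲ = 2382356.67 mm³.
X̄ = 1709414.00/24368.32 = 70.15 mm; Ȳ = 2382356.67/24368.32 = 97.76 mm.

X̄ = 70.15 mm, Ȳ = 97.76 mm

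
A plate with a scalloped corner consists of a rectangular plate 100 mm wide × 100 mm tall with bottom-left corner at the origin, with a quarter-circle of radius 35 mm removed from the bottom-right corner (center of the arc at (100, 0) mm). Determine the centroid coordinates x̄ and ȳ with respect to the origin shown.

x̄ = 46.26 mm, ȳ = 53.74 mm

Part | A | x̄ᵢ | ȳᵢ | A·x̄ᵢ | A·ȳᵢ
plate | 10000.00 | 50.00 | 50.00 | 500000.00 | 500000.00
removed quarter-circle | -962.11 | 85.15 | 14.85 | -81919.61 | -14291.67
Σ | 9037.89 |  |  | 418080.39 | 485708.33
x̄ = 418080.39 / 9037.89 = 46.26 mm
ȳ = 485708.33 / 9037.89 = 53.74 mm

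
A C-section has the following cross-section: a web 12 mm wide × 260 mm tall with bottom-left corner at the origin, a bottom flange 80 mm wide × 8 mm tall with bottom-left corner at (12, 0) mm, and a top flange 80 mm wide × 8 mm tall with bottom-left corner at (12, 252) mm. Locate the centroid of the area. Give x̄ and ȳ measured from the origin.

web: A = 12 × 260 = 3120.00, centroid at (6.00, 130.00).
bottom flange: A = 80 × 8 = 640.00, centroid at (52.00, 4.00).
top flange: A = 80 × 8 = 640.00, centroid at (52.00, 256.00).
ΣA = 4400.00 mm²
ΣAx̄ = (3120.00)(6.00) + (640.00)(52.00) + (640.00)(52.00) = 85280.00 mm³
ΣAȳ = (3120.00)(130.00) + (640.00)(4.00) + (640.00)(256.00) = 572000.00 mm³
x̄ = 85280.00 / 4400.00 = 19.38 mm
ȳ = 572000.00 / 4400.00 = 130.00 mm

x̄ = 19.38 mm, ȳ = 130.00 mm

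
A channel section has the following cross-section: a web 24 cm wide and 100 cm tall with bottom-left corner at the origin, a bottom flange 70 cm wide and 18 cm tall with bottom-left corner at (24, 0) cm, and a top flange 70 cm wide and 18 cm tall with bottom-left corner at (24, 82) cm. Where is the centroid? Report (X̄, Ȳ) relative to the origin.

web: A = 24 × 100 = 2400.00, centroid at (12.00, 50.00).
bottom flange: A = 70 × 18 = 1260.00, centroid at (59.00, 9.00).
top flange: A = 70 × 18 = 1260.00, centroid at (59.00, 91.00).
ΣA = 4920.00 cm²
ΣAX̄ = (2400.00)(12.00) + (1260.00)(59.00) + (1260.00)(59.00) = 177480.00 cm³
ΣAȲ = (2400.00)(50.00) + (1260.00)(9.00) + (1260.00)(91.00) = 246000.00 cm³
X̄ = 177480.00 / 4920.00 = 36.07 cm
Ȳ = 246000.00 / 4920.00 = 50.00 cm

X̄ = 36.07 cm, Ȳ = 50.00 cm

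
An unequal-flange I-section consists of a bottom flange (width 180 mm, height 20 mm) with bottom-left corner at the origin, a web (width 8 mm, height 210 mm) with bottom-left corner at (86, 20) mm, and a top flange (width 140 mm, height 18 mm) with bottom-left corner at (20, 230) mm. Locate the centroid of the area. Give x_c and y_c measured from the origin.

x_c = 90.00 mm, y_c = 108.75 mm

bottom flange: A = 180 × 20 = 3600.00, centroid at (90.00, 10.00).
web: A = 8 × 210 = 1680.00, centroid at (90.00, 125.00).
top flange: A = 140 × 18 = 2520.00, centroid at (90.00, 239.00).
ΣA = 7800.00 mm², ΣAx_c = 702000.00 mm³, ΣAy_c = 848280.00 mm³.
x_c = 702000.00/7800.00 = 90.00 mm; y_c = 848280.00/7800.00 = 108.75 mm.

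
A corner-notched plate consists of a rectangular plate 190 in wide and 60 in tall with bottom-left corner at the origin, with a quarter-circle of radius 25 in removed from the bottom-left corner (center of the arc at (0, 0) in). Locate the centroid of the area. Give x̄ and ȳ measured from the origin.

plate: A = 190 × 60 = 11400.00, centroid at (95.00, 30.00).
removed quarter-circle: A = −¼π·25² = -490.87, centroid at (10.61, 10.61).
ΣA = 10909.13 in²
ΣAx̄ = (11400.00)(95.00) + (-490.87)(10.61) = 1077791.67 in³
ΣAȳ = (11400.00)(30.00) + (-490.87)(10.61) = 336791.67 in³
x̄ = 1077791.67 / 10909.13 = 98.80 in
ȳ = 336791.67 / 10909.13 = 30.87 in

x̄ = 98.80 in, ȳ = 30.87 in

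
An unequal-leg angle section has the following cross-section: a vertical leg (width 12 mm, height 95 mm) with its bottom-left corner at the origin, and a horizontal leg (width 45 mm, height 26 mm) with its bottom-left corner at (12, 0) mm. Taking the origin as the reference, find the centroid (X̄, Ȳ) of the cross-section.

X̄ = 20.44 mm, Ȳ = 30.03 mm

vertical leg: A = 12 × 95 = 1140.00, centroid at (6.00, 47.50).
horizontal leg: A = 45 × 26 = 1170.00, centroid at (34.50, 13.00).
ΣA = 2310.00 mm²
ΣAX̄ = (1140.00)(6.00) + (1170.00)(34.50) = 47205.00 mm³
ΣAȲ = (1140.00)(47.50) + (1170.00)(13.00) = 69360.00 mm³
X̄ = 47205.00 / 2310.00 = 20.44 mm
Ȳ = 69360.00 / 2310.00 = 30.03 mm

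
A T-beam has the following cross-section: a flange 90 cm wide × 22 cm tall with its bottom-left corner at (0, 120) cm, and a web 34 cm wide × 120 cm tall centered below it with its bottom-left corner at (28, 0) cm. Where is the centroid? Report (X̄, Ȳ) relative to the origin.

X̄ = 45.00 cm, Ȳ = 83.20 cm

Part | A | x̄ᵢ | ȳᵢ | A·x̄ᵢ | A·ȳᵢ
web | 4080.00 | 45.00 | 60.00 | 183600.00 | 244800.00
flange | 1980.00 | 45.00 | 131.00 | 89100.00 | 259380.00
Σ | 6060.00 |  |  | 272700.00 | 504180.00
X̄ = 272700.00 / 6060.00 = 45.00 cm
Ȳ = 504180.00 / 6060.00 = 83.20 cm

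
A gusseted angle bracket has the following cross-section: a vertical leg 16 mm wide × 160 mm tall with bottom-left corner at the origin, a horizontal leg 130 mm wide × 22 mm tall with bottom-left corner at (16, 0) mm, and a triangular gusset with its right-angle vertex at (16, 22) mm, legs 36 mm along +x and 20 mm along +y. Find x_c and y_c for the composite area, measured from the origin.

vertical leg: A = 16 × 160 = 2560.00, centroid at (8.00, 80.00).
horizontal leg: A = 130 × 22 = 2860.00, centroid at (81.00, 11.00).
gusset: A = ½·36·20 = 360.00, centroid at (28.00, 28.67).
ΣA = 5780.00 mm²
ΣAx_c = (2560.00)(8.00) + (2860.00)(81.00) + (360.00)(28.00) = 262220.00 mm³
ΣAy_c = (2560.00)(80.00) + (2860.00)(11.00) + (360.00)(28.67) = 246580.00 mm³
x_c = 262220.00 / 5780.00 = 45.37 mm
y_c = 246580.00 / 5780.00 = 42.66 mm

x_c = 45.37 mm, y_c = 42.66 mm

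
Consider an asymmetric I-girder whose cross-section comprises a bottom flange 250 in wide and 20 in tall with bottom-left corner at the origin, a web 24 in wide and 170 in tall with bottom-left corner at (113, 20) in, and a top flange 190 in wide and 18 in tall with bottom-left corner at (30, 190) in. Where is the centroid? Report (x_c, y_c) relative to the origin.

x_c = 125.00 in, y_c = 92.72 in

bottom flange: A = 250 × 20 = 5000.00, centroid at (125.00, 10.00).
web: A = 24 × 170 = 4080.00, centroid at (125.00, 105.00).
top flange: A = 190 × 18 = 3420.00, centroid at (125.00, 199.00).
ΣA = 12500.00 in²
ΣAx_c = (5000.00)(125.00) + (4080.00)(125.00) + (3420.00)(125.00) = 1562500.00 in³
ΣAy_c = (5000.00)(10.00) + (4080.00)(105.00) + (3420.00)(199.00) = 1158980.00 in³
x_c = 1562500.00 / 12500.00 = 125.00 in
y_c = 1158980.00 / 12500.00 = 92.72 in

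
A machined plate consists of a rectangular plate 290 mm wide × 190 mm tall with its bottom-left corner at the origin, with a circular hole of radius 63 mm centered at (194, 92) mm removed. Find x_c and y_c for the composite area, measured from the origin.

plate: A = 290 × 190 = 55100.00, centroid at (145.00, 95.00).
hole: A = −π·63² = -12468.98, centroid at (194.00, 92.00).
ΣA = 42631.02 mm²
ΣAx_c = (55100.00)(145.00) + (-12468.98)(194.00) = 5570517.64 mm³
ΣAy_c = (55100.00)(95.00) + (-12468.98)(92.00) = 4087353.73 mm³
x_c = 5570517.64 / 42631.02 = 130.67 mm
y_c = 4087353.73 / 42631.02 = 95.88 mm

x_c = 130.67 mm, y_c = 95.88 mm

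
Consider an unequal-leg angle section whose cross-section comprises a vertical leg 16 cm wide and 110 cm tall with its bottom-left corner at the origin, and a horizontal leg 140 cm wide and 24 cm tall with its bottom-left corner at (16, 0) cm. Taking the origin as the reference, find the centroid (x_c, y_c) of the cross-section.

x_c = 59.19 cm, y_c = 26.78 cm

vertical leg: A = 16 × 110 = 1760.00, centroid at (8.00, 55.00).
horizontal leg: A = 140 × 24 = 3360.00, centroid at (86.00, 12.00).
ΣA = 5120.00 cm², ΣAx_c = 303040.00 cm³, ΣAy_c = 137120.00 cm³.
x_c = 303040.00/5120.00 = 59.19 cm; y_c = 137120.00/5120.00 = 26.78 cm.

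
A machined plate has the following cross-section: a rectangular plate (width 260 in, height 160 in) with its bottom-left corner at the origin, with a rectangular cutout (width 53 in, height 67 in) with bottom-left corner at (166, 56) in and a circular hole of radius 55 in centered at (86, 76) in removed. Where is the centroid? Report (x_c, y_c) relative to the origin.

Part | A | x̄ᵢ | ȳᵢ | A·x̄ᵢ | A·ȳᵢ
plate | 41600.00 | 130.00 | 80.00 | 5408000.00 | 3328000.00
hole 1 | -3551.00 | 192.50 | 89.50 | -683567.50 | -317814.50
hole 2 | -9503.32 | 86.00 | 76.00 | -817285.33 | -722252.15
Σ | 28545.68 |  |  | 3907147.17 | 2287933.35
x_c = 3907147.17 / 28545.68 = 136.87 in
y_c = 2287933.35 / 28545.68 = 80.15 in

x_c = 136.87 in, y_c = 80.15 in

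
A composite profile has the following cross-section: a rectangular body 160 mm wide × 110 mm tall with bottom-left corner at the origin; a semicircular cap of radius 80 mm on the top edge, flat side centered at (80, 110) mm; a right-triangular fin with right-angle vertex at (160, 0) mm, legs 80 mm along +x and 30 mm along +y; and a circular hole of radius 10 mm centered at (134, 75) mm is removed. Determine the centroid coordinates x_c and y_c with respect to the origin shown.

x_c = 83.89 mm, y_c = 84.22 mm

rectangular body: A = 160 × 110 = 17600.00, centroid at (80.00, 55.00).
semicircular top: A = ½π·80² = 10053.10, centroid at (80.00, 143.95).
triangular fin: A = ½·80·30 = 1200.00, centroid at (186.67, 10.00).
hole: A = −π·10² = -314.16, centroid at (134.00, 75.00).
ΣA = 28538.94 mm², ΣAx_c = 2394150.38 mm³, ΣAy_c = 2403612.00 mm³.
x_c = 2394150.38/28538.94 = 83.89 mm; y_c = 2403612.00/28538.94 = 84.22 mm.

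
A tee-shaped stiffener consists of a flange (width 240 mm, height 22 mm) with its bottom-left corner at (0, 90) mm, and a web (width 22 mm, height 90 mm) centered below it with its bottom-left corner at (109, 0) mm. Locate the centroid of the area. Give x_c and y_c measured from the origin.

x_c = 120.00 mm, y_c = 85.73 mm

web: A = 22 × 90 = 1980.00, centroid at (120.00, 45.00).
flange: A = 240 × 22 = 5280.00, centroid at (120.00, 101.00).
ΣA = 7260.00 mm²
ΣAx_c = (1980.00)(120.00) + (5280.00)(120.00) = 871200.00 mm³
ΣAy_c = (1980.00)(45.00) + (5280.00)(101.00) = 622380.00 mm³
x_c = 871200.00 / 7260.00 = 120.00 mm
y_c = 622380.00 / 7260.00 = 85.73 mm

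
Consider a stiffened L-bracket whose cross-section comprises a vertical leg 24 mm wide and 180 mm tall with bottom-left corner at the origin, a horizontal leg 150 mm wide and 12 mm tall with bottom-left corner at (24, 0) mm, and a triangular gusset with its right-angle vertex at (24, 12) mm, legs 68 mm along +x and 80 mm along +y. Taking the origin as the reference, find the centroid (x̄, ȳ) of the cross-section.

vertical leg: A = 24 × 180 = 4320.00, centroid at (12.00, 90.00).
horizontal leg: A = 150 × 12 = 1800.00, centroid at (99.00, 6.00).
gusset: A = ½·68·80 = 2720.00, centroid at (46.67, 38.67).
ΣA = 8840.00 mm²
ΣAx̄ = (4320.00)(12.00) + (1800.00)(99.00) + (2720.00)(46.67) = 356973.33 mm³
ΣAȳ = (4320.00)(90.00) + (1800.00)(6.00) + (2720.00)(38.67) = 504773.33 mm³
x̄ = 356973.33 / 8840.00 = 40.38 mm
ȳ = 504773.33 / 8840.00 = 57.10 mm

x̄ = 40.38 mm, ȳ = 57.10 mm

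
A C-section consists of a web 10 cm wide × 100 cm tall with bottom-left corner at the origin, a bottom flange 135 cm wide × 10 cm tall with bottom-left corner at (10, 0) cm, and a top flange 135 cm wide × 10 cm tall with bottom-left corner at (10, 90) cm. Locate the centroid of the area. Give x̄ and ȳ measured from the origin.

Part | A | x̄ᵢ | ȳᵢ | A·x̄ᵢ | A·ȳᵢ
web | 1000.00 | 5.00 | 50.00 | 5000.00 | 50000.00
bottom flange | 1350.00 | 77.50 | 5.00 | 104625.00 | 6750.00
top flange | 1350.00 | 77.50 | 95.00 | 104625.00 | 128250.00
Σ | 3700.00 |  |  | 214250.00 | 185000.00
x̄ = 214250.00 / 3700.00 = 57.91 cm
ȳ = 185000.00 / 3700.00 = 50.00 cm

x̄ = 57.91 cm, ȳ = 50.00 cm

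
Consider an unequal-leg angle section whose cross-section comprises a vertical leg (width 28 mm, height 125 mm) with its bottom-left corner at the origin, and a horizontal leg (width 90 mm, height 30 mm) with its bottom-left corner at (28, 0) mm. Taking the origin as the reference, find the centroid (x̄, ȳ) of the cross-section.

Part | A | x̄ᵢ | ȳᵢ | A·x̄ᵢ | A·ȳᵢ
vertical leg | 3500.00 | 14.00 | 62.50 | 49000.00 | 218750.00
horizontal leg | 2700.00 | 73.00 | 15.00 | 197100.00 | 40500.00
Σ | 6200.00 |  |  | 246100.00 | 259250.00
x̄ = 246100.00 / 6200.00 = 39.69 mm
ȳ = 259250.00 / 6200.00 = 41.81 mm

x̄ = 39.69 mm, ȳ = 41.81 mm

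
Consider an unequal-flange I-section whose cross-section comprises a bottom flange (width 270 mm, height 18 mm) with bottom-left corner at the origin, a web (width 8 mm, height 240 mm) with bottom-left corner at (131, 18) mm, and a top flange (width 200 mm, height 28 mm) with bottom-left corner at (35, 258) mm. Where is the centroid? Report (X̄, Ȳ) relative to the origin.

bottom flange: A = 270 × 18 = 4860.00, centroid at (135.00, 9.00).
web: A = 8 × 240 = 1920.00, centroid at (135.00, 138.00).
top flange: A = 200 × 28 = 5600.00, centroid at (135.00, 272.00).
ΣA = 12380.00 mm², ΣAX̄ = 1671300.00 mm³, ΣAȲ = 1831900.00 mm³.
X̄ = 1671300.00/12380.00 = 135.00 mm; Ȳ = 1831900.00/12380.00 = 147.97 mm.

X̄ = 135.00 mm, Ȳ = 147.97 mm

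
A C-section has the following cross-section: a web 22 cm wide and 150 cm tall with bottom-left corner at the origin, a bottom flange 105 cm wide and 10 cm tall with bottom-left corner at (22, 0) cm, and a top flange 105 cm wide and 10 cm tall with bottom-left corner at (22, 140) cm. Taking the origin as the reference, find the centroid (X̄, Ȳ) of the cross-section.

X̄ = 35.69 cm, Ȳ = 75.00 cm

Part | A | x̄ᵢ | ȳᵢ | A·x̄ᵢ | A·ȳᵢ
web | 3300.00 | 11.00 | 75.00 | 36300.00 | 247500.00
bottom flange | 1050.00 | 74.50 | 5.00 | 78225.00 | 5250.00
top flange | 1050.00 | 74.50 | 145.00 | 78225.00 | 152250.00
Σ | 5400.00 |  |  | 192750.00 | 405000.00
X̄ = 192750.00 / 5400.00 = 35.69 cm
Ȳ = 405000.00 / 5400.00 = 75.00 cm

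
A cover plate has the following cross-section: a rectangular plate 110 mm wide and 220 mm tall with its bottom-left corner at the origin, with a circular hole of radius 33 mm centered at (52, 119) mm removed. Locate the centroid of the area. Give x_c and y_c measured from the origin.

Part | A | x̄ᵢ | ȳᵢ | A·x̄ᵢ | A·ȳᵢ
plate | 24200.00 | 55.00 | 110.00 | 1331000.00 | 2662000.00
hole | -3421.19 | 52.00 | 119.00 | -177902.11 | -407122.13
Σ | 20778.81 |  |  | 1153097.89 | 2254877.87
x_c = 1153097.89 / 20778.81 = 55.49 mm
y_c = 2254877.87 / 20778.81 = 108.52 mm

x_c = 55.49 mm, y_c = 108.52 mm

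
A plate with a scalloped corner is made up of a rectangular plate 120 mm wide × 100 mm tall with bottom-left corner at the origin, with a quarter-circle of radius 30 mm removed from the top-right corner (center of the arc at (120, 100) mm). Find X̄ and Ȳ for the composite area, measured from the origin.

Part | A | x̄ᵢ | ȳᵢ | A·x̄ᵢ | A·ȳᵢ
plate | 12000.00 | 60.00 | 50.00 | 720000.00 | 600000.00
removed quarter-circle | -706.86 | 107.27 | 87.27 | -75823.00 | -61685.83
Σ | 11293.14 |  |  | 644177.00 | 538314.17
X̄ = 644177.00 / 11293.14 = 57.04 mm
Ȳ = 538314.17 / 11293.14 = 47.67 mm

X̄ = 57.04 mm, Ȳ = 47.67 mm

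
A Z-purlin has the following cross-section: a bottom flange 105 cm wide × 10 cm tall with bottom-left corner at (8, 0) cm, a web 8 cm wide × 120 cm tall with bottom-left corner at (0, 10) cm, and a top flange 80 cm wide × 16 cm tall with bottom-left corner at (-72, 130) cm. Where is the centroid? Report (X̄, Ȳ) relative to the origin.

Part | A | x̄ᵢ | ȳᵢ | A·x̄ᵢ | A·ȳᵢ
bottom flange | 1050.00 | 60.50 | 5.00 | 63525.00 | 5250.00
web | 960.00 | 4.00 | 70.00 | 3840.00 | 67200.00
top flange | 1280.00 | -32.00 | 138.00 | -40960.00 | 176640.00
Σ | 3290.00 |  |  | 26405.00 | 249090.00
X̄ = 26405.00 / 3290.00 = 8.03 cm
Ȳ = 249090.00 / 3290.00 = 75.71 cm

X̄ = 8.03 cm, Ȳ = 75.71 cm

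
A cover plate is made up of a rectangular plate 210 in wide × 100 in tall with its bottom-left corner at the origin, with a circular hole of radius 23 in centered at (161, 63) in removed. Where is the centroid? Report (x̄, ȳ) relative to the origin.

x̄ = 100.19 in, ȳ = 48.88 in

Part | A | x̄ᵢ | ȳᵢ | A·x̄ᵢ | A·ȳᵢ
plate | 21000.00 | 105.00 | 50.00 | 2205000.00 | 1050000.00
hole | -1661.90 | 161.00 | 63.00 | -267566.30 | -104699.86
Σ | 19338.10 |  |  | 1937433.70 | 945300.14
x̄ = 1937433.70 / 19338.10 = 100.19 in
ȳ = 945300.14 / 19338.10 = 48.88 in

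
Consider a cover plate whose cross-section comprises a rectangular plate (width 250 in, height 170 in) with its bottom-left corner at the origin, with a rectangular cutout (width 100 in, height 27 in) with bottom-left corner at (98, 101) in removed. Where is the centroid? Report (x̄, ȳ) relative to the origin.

x̄ = 123.44 in, ȳ = 83.00 in

plate: A = 250 × 170 = 42500.00, centroid at (125.00, 85.00).
hole: A = −(100 × 27) = -2700.00, centroid at (148.00, 114.50).
ΣA = 39800.00 in²
ΣAx̄ = (42500.00)(125.00) + (-2700.00)(148.00) = 4912900.00 in³
ΣAȳ = (42500.00)(85.00) + (-2700.00)(114.50) = 3303350.00 in³
x̄ = 4912900.00 / 39800.00 = 123.44 in
ȳ = 3303350.00 / 39800.00 = 83.00 in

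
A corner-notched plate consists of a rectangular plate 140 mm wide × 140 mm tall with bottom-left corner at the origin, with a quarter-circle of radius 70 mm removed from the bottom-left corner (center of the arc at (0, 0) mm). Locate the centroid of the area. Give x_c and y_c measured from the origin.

plate: A = 140 × 140 = 19600.00, centroid at (70.00, 70.00).
removed quarter-circle: A = −¼π·70² = -3848.45, centroid at (29.71, 29.71).
ΣA = 15751.55 mm², ΣAx_c = 1257666.67 mm³, ΣAy_c = 1257666.67 mm³.
x_c = 1257666.67/15751.55 = 79.84 mm; y_c = 1257666.67/15751.55 = 79.84 mm.

x_c = 79.84 mm, y_c = 79.84 mm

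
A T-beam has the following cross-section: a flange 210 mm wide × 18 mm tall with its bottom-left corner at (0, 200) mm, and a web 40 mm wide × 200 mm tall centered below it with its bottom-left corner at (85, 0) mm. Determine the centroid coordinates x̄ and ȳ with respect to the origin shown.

x̄ = 105.00 mm, ȳ = 134.98 mm

web: A = 40 × 200 = 8000.00, centroid at (105.00, 100.00).
flange: A = 210 × 18 = 3780.00, centroid at (105.00, 209.00).
ΣA = 11780.00 mm², ΣAx̄ = 1236900.00 mm³, ΣAȳ = 1590020.00 mm³.
x̄ = 1236900.00/11780.00 = 105.00 mm; ȳ = 1590020.00/11780.00 = 134.98 mm.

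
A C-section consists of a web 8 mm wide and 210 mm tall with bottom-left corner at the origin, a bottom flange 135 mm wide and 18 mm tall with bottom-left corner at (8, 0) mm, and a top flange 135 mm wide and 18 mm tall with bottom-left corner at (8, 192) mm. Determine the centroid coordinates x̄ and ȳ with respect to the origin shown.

web: A = 8 × 210 = 1680.00, centroid at (4.00, 105.00).
bottom flange: A = 135 × 18 = 2430.00, centroid at (75.50, 9.00).
top flange: A = 135 × 18 = 2430.00, centroid at (75.50, 201.00).
ΣA = 6540.00 mm², ΣAx̄ = 373650.00 mm³, ΣAȳ = 686700.00 mm³.
x̄ = 373650.00/6540.00 = 57.13 mm; ȳ = 686700.00/6540.00 = 105.00 mm.

x̄ = 57.13 mm, ȳ = 105.00 mm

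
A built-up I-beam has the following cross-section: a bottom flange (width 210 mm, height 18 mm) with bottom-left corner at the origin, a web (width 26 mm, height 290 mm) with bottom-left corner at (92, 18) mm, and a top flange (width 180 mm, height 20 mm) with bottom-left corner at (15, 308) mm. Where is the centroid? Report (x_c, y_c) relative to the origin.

x_c = 105.00 mm, y_c = 161.38 mm

Part | A | x̄ᵢ | ȳᵢ | A·x̄ᵢ | A·ȳᵢ
bottom flange | 3780.00 | 105.00 | 9.00 | 396900.00 | 34020.00
web | 7540.00 | 105.00 | 163.00 | 791700.00 | 1229020.00
top flange | 3600.00 | 105.00 | 318.00 | 378000.00 | 1144800.00
Σ | 14920.00 |  |  | 1566600.00 | 2407840.00
x_c = 1566600.00 / 14920.00 = 105.00 mm
y_c = 2407840.00 / 14920.00 = 161.38 mm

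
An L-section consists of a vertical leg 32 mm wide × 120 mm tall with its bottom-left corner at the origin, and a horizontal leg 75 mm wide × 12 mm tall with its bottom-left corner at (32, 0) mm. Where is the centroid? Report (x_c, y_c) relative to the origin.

x_c = 26.16 mm, y_c = 49.75 mm

vertical leg: A = 32 × 120 = 3840.00, centroid at (16.00, 60.00).
horizontal leg: A = 75 × 12 = 900.00, centroid at (69.50, 6.00).
ΣA = 4740.00 mm², ΣAx_c = 123990.00 mm³, ΣAy_c = 235800.00 mm³.
x_c = 123990.00/4740.00 = 26.16 mm; y_c = 235800.00/4740.00 = 49.75 mm.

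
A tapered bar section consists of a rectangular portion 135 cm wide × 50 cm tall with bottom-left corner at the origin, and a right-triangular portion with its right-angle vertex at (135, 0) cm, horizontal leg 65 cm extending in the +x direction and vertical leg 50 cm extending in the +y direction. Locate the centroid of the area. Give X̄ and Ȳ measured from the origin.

Part | A | x̄ᵢ | ȳᵢ | A·x̄ᵢ | A·ȳᵢ
rectangular portion | 6750.00 | 67.50 | 25.00 | 455625.00 | 168750.00
triangular portion | 1625.00 | 156.67 | 16.67 | 254583.33 | 27083.33
Σ | 8375.00 |  |  | 710208.33 | 195833.33
X̄ = 710208.33 / 8375.00 = 84.80 cm
Ȳ = 195833.33 / 8375.00 = 23.38 cm

X̄ = 84.80 cm, Ȳ = 23.38 cm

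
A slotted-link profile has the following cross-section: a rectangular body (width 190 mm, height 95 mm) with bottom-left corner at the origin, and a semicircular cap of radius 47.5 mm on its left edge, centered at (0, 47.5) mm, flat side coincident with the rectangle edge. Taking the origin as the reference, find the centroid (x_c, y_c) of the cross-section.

rectangular body: A = 190 × 95 = 18050.00, centroid at (95.00, 47.50).
semicircular end: A = ½π·47.5² = 3544.11, centroid at (-20.16, 47.50).
ΣA = 21594.11 mm², ΣAx_c = 1643302.08 mm³, ΣAy_c = 1025720.19 mm³.
x_c = 1643302.08/21594.11 = 76.10 mm; y_c = 1025720.19/21594.11 = 47.50 mm.

x_c = 76.10 mm, y_c = 47.50 mm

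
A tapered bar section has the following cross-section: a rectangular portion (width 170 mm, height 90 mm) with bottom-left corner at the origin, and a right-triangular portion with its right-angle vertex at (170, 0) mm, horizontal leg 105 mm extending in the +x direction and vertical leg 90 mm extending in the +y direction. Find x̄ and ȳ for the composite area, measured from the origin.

x̄ = 113.31 mm, ȳ = 41.46 mm

rectangular portion: A = 170 × 90 = 15300.00, centroid at (85.00, 45.00).
triangular portion: A = ½·105·90 = 4725.00, centroid at (205.00, 30.00).
ΣA = 20025.00 mm²
ΣAx̄ = (15300.00)(85.00) + (4725.00)(205.00) = 2269125.00 mm³
ΣAȳ = (15300.00)(45.00) + (4725.00)(30.00) = 830250.00 mm³
x̄ = 2269125.00 / 20025.00 = 113.31 mm
ȳ = 830250.00 / 20025.00 = 41.46 mm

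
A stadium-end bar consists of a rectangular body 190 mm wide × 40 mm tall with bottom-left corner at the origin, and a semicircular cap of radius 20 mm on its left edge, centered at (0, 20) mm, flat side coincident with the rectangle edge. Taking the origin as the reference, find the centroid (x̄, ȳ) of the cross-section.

x̄ = 87.10 mm, ȳ = 20.00 mm

Part | A | x̄ᵢ | ȳᵢ | A·x̄ᵢ | A·ȳᵢ
rectangular body | 7600.00 | 95.00 | 20.00 | 722000.00 | 152000.00
semicircular end | 628.32 | -8.49 | 20.00 | -5333.33 | 12566.37
Σ | 8228.32 |  |  | 716666.67 | 164566.37
x̄ = 716666.67 / 8228.32 = 87.10 mm
ȳ = 164566.37 / 8228.32 = 20.00 mm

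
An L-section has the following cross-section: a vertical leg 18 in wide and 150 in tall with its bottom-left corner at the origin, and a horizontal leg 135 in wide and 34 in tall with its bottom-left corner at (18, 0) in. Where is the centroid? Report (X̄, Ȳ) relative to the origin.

Part | A | x̄ᵢ | ȳᵢ | A·x̄ᵢ | A·ȳᵢ
vertical leg | 2700.00 | 9.00 | 75.00 | 24300.00 | 202500.00
horizontal leg | 4590.00 | 85.50 | 17.00 | 392445.00 | 78030.00
Σ | 7290.00 |  |  | 416745.00 | 280530.00
X̄ = 416745.00 / 7290.00 = 57.17 in
Ȳ = 280530.00 / 7290.00 = 38.48 in

X̄ = 57.17 in, Ȳ = 38.48 in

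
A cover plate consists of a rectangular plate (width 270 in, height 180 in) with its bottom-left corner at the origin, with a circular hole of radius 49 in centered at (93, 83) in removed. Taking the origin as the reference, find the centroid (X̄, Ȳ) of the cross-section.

X̄ = 142.72 in, Ȳ = 91.29 in

plate: A = 270 × 180 = 48600.00, centroid at (135.00, 90.00).
hole: A = −π·49² = -7542.96, centroid at (93.00, 83.00).
ΣA = 41057.04 in², ΣAX̄ = 5859504.35 in³, ΣAȲ = 3747933.99 in³.
X̄ = 5859504.35/41057.04 = 142.72 in; Ȳ = 3747933.99/41057.04 = 91.29 in.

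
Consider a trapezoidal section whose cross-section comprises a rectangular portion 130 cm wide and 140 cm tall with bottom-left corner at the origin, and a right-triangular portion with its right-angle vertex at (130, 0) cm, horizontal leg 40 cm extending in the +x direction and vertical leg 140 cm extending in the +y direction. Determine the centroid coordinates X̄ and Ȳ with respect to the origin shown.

X̄ = 75.44 cm, Ȳ = 66.89 cm

rectangular portion: A = 130 × 140 = 18200.00, centroid at (65.00, 70.00).
triangular portion: A = ½·40·140 = 2800.00, centroid at (143.33, 46.67).
ΣA = 21000.00 cm², ΣAX̄ = 1584333.33 cm³, ΣAȲ = 1404666.67 cm³.
X̄ = 1584333.33/21000.00 = 75.44 cm; Ȳ = 1404666.67/21000.00 = 66.89 cm.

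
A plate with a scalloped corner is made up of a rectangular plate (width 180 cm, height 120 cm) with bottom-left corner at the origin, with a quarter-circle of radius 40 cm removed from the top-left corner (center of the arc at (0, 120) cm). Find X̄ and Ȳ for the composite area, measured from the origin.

X̄ = 94.51 cm, Ȳ = 57.34 cm

Part | A | x̄ᵢ | ȳᵢ | A·x̄ᵢ | A·ȳᵢ
plate | 21600.00 | 90.00 | 60.00 | 1944000.00 | 1296000.00
removed quarter-circle | -1256.64 | 16.98 | 103.02 | -21333.33 | -129463.11
Σ | 20343.36 |  |  | 1922666.67 | 1166536.89
X̄ = 1922666.67 / 20343.36 = 94.51 cm
Ȳ = 1166536.89 / 20343.36 = 57.34 cm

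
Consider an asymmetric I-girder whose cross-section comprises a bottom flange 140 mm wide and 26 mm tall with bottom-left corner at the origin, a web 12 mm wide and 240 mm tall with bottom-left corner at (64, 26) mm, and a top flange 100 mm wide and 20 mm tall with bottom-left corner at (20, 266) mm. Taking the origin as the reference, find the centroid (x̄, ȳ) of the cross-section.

bottom flange: A = 140 × 26 = 3640.00, centroid at (70.00, 13.00).
web: A = 12 × 240 = 2880.00, centroid at (70.00, 146.00).
top flange: A = 100 × 20 = 2000.00, centroid at (70.00, 276.00).
ΣA = 8520.00 mm², ΣAx̄ = 596400.00 mm³, ΣAȳ = 1019800.00 mm³.
x̄ = 596400.00/8520.00 = 70.00 mm; ȳ = 1019800.00/8520.00 = 119.69 mm.

x̄ = 70.00 mm, ȳ = 119.69 mm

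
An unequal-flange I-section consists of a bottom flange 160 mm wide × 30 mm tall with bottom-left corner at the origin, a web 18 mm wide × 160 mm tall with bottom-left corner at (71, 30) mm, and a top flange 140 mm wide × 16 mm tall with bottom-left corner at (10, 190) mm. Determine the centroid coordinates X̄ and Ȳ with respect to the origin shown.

bottom flange: A = 160 × 30 = 4800.00, centroid at (80.00, 15.00).
web: A = 18 × 160 = 2880.00, centroid at (80.00, 110.00).
top flange: A = 140 × 16 = 2240.00, centroid at (80.00, 198.00).
ΣA = 9920.00 mm²
ΣAX̄ = (4800.00)(80.00) + (2880.00)(80.00) + (2240.00)(80.00) = 793600.00 mm³
ΣAȲ = (4800.00)(15.00) + (2880.00)(110.00) + (2240.00)(198.00) = 832320.00 mm³
X̄ = 793600.00 / 9920.00 = 80.00 mm
Ȳ = 832320.00 / 9920.00 = 83.90 mm

X̄ = 80.00 mm, Ȳ = 83.90 mm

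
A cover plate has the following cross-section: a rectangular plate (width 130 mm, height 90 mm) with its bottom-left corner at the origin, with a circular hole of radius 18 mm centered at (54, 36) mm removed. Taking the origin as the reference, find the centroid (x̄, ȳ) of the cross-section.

plate: A = 130 × 90 = 11700.00, centroid at (65.00, 45.00).
hole: A = −π·18² = -1017.88, centroid at (54.00, 36.00).
ΣA = 10682.12 mm²
ΣAx̄ = (11700.00)(65.00) + (-1017.88)(54.00) = 705534.69 mm³
ΣAȳ = (11700.00)(45.00) + (-1017.88)(36.00) = 489856.46 mm³
x̄ = 705534.69 / 10682.12 = 66.05 mm
ȳ = 489856.46 / 10682.12 = 45.86 mm

x̄ = 66.05 mm, ȳ = 45.86 mm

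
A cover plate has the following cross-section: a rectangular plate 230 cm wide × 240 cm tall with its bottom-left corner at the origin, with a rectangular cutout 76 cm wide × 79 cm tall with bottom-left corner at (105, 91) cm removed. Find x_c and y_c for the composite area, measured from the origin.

x_c = 111.58 cm, y_c = 118.72 cm

Part | A | x̄ᵢ | ȳᵢ | A·x̄ᵢ | A·ȳᵢ
plate | 55200.00 | 115.00 | 120.00 | 6348000.00 | 6624000.00
hole | -6004.00 | 143.00 | 130.50 | -858572.00 | -783522.00
Σ | 49196.00 |  |  | 5489428.00 | 5840478.00
x_c = 5489428.00 / 49196.00 = 111.58 cm
y_c = 5840478.00 / 49196.00 = 118.72 cm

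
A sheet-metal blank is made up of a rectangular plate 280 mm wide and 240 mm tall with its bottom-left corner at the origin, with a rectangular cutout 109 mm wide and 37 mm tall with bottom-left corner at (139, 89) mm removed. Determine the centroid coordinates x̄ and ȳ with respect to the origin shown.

x̄ = 136.58 mm, ȳ = 120.80 mm

plate: A = 280 × 240 = 67200.00, centroid at (140.00, 120.00).
hole: A = −(109 × 37) = -4033.00, centroid at (193.50, 107.50).
ΣA = 63167.00 mm², ΣAx̄ = 8627614.50 mm³, ΣAȳ = 7630452.50 mm³.
x̄ = 8627614.50/63167.00 = 136.58 mm; ȳ = 7630452.50/63167.00 = 120.80 mm.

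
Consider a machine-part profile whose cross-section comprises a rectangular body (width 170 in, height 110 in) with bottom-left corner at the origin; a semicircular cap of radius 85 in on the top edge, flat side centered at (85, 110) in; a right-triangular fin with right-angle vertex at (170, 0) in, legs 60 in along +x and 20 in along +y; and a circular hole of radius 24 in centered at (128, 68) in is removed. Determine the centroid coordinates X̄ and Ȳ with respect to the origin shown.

rectangular body: A = 170 × 110 = 18700.00, centroid at (85.00, 55.00).
semicircular top: A = ½π·85² = 11349.00, centroid at (85.00, 146.08).
triangular fin: A = ½·60·20 = 600.00, centroid at (190.00, 6.67).
hole: A = −π·24² = -1809.56, centroid at (128.00, 68.00).
ΣA = 28839.45 in², ΣAX̄ = 2436541.95 in³, ΣAȲ = 2567257.15 in³.
X̄ = 2436541.95/28839.45 = 84.49 in; Ȳ = 2567257.15/28839.45 = 89.02 in.

X̄ = 84.49 in, Ȳ = 89.02 in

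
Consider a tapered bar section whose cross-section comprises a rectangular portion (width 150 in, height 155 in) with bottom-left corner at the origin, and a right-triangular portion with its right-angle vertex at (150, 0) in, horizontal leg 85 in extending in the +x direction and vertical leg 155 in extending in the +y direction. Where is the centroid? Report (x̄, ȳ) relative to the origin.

Part | A | x̄ᵢ | ȳᵢ | A·x̄ᵢ | A·ȳᵢ
rectangular portion | 23250.00 | 75.00 | 77.50 | 1743750.00 | 1801875.00
triangular portion | 6587.50 | 178.33 | 51.67 | 1174770.83 | 340354.17
Σ | 29837.50 |  |  | 2918520.83 | 2142229.17
x̄ = 2918520.83 / 29837.50 = 97.81 in
ȳ = 2142229.17 / 29837.50 = 71.80 in

x̄ = 97.81 in, ȳ = 71.80 in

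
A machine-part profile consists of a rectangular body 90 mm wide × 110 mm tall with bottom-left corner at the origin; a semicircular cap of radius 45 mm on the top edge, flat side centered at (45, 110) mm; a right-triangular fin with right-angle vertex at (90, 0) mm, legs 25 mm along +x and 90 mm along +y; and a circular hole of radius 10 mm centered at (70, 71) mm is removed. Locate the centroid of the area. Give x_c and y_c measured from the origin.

x_c = 48.75 mm, y_c = 69.58 mm

Part | A | x̄ᵢ | ȳᵢ | A·x̄ᵢ | A·ȳᵢ
rectangular body | 9900.00 | 45.00 | 55.00 | 445500.00 | 544500.00
semicircular top | 3180.86 | 45.00 | 129.10 | 143138.82 | 410644.88
triangular fin | 1125.00 | 98.33 | 30.00 | 110625.00 | 33750.00
hole | -314.16 | 70.00 | 71.00 | -21991.15 | -22305.31
Σ | 13891.70 |  |  | 677272.67 | 966589.57
x_c = 677272.67 / 13891.70 = 48.75 mm
y_c = 966589.57 / 13891.70 = 69.58 mm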